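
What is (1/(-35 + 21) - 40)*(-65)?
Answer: 36465/14 ≈ 2604.6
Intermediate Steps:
(1/(-35 + 21) - 40)*(-65) = (1/(-14) - 40)*(-65) = (-1/14 - 40)*(-65) = -561/14*(-65) = 36465/14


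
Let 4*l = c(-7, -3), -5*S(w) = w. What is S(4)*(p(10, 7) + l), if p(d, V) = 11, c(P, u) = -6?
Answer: -38/5 ≈ -7.6000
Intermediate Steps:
S(w) = -w/5
l = -3/2 (l = (¼)*(-6) = -3/2 ≈ -1.5000)
S(4)*(p(10, 7) + l) = (-⅕*4)*(11 - 3/2) = -⅘*19/2 = -38/5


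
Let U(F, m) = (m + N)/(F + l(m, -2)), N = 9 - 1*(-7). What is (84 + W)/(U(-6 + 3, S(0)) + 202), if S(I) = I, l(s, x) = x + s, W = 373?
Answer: 2285/994 ≈ 2.2988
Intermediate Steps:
l(s, x) = s + x
N = 16 (N = 9 + 7 = 16)
U(F, m) = (16 + m)/(-2 + F + m) (U(F, m) = (m + 16)/(F + (m - 2)) = (16 + m)/(F + (-2 + m)) = (16 + m)/(-2 + F + m))
(84 + W)/(U(-6 + 3, S(0)) + 202) = (84 + 373)/((16 + 0)/(-2 + (-6 + 3) + 0) + 202) = 457/(16/(-2 - 3 + 0) + 202) = 457/(16/(-5) + 202) = 457/(-1/5*16 + 202) = 457/(-16/5 + 202) = 457/(994/5) = 457*(5/994) = 2285/994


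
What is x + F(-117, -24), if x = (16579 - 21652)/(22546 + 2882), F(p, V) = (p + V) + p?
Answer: -2188499/8476 ≈ -258.20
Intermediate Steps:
F(p, V) = V + 2*p (F(p, V) = (V + p) + p = V + 2*p)
x = -1691/8476 (x = -5073/25428 = -5073*1/25428 = -1691/8476 ≈ -0.19950)
x + F(-117, -24) = -1691/8476 + (-24 + 2*(-117)) = -1691/8476 + (-24 - 234) = -1691/8476 - 258 = -2188499/8476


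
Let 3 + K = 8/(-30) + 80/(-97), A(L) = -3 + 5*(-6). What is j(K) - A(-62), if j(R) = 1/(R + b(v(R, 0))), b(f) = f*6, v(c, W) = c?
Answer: 1373688/41671 ≈ 32.965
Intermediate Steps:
b(f) = 6*f
A(L) = -33 (A(L) = -3 - 30 = -33)
K = -5953/1455 (K = -3 + (8/(-30) + 80/(-97)) = -3 + (8*(-1/30) + 80*(-1/97)) = -3 + (-4/15 - 80/97) = -3 - 1588/1455 = -5953/1455 ≈ -4.0914)
j(R) = 1/(7*R) (j(R) = 1/(R + 6*R) = 1/(7*R))
j(K) - A(-62) = 1/(7*(-5953/1455)) - 1*(-33) = (1/7)*(-1455/5953) + 33 = -1455/41671 + 33 = 1373688/41671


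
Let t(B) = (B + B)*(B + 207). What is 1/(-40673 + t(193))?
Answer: 1/113727 ≈ 8.7930e-6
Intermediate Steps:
t(B) = 2*B*(207 + B) (t(B) = (2*B)*(207 + B) = 2*B*(207 + B))
1/(-40673 + t(193)) = 1/(-40673 + 2*193*(207 + 193)) = 1/(-40673 + 2*193*400) = 1/(-40673 + 154400) = 1/113727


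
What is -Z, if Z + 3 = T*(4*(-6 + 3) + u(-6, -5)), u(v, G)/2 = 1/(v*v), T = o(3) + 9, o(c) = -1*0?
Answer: 221/2 ≈ 110.50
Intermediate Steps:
o(c) = 0
T = 9 (T = 0 + 9 = 9)
u(v, G) = 2/v² (u(v, G) = 2/((v*v)) = 2/(v²) = 2/v²)
Z = -221/2 (Z = -3 + 9*(4*(-6 + 3) + 2/(-6)²) = -3 + 9*(4*(-3) + 2*(1/36)) = -3 + 9*(-12 + 1/18) = -3 + 9*(-215/18) = -3 - 215/2 = -221/2 ≈ -110.50)
-Z = -1*(-221/2) = 221/2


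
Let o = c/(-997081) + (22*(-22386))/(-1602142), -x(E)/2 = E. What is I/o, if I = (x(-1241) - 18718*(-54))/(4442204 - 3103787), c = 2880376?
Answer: -7635085628385809/26034211643643765 ≈ -0.29327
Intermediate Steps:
x(E) = -2*E
o = -2061858474770/798732673751 (o = 2880376/(-997081) + (22*(-22386))/(-1602142) = 2880376*(-1/997081) - 492492*(-1/1602142) = -2880376/997081 + 246246/801071 = -2061858474770/798732673751 ≈ -2.5814)
I = 1013254/1338417 (I = (-2*(-1241) - 18718*(-54))/(4442204 - 3103787) = (2482 + 1010772)/1338417 = 1013254*(1/1338417) = 1013254/1338417 ≈ 0.75705)
I/o = 1013254/(1338417*(-2061858474770/798732673751)) = (1013254/1338417)*(-798732673751/2061858474770) = -7635085628385809/26034211643643765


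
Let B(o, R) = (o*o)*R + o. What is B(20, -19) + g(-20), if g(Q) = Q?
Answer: -7600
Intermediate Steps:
B(o, R) = o + R*o² (B(o, R) = o²*R + o = R*o² + o = o + R*o²)
B(20, -19) + g(-20) = 20*(1 - 19*20) - 20 = 20*(1 - 380) - 20 = 20*(-379) - 20 = -7580 - 20 = -7600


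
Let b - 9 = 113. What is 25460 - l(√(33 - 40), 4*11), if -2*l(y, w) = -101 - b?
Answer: 50697/2 ≈ 25349.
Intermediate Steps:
b = 122 (b = 9 + 113 = 122)
l(y, w) = 223/2 (l(y, w) = -(-101 - 1*122)/2 = -(-101 - 122)/2 = -½*(-223) = 223/2)
25460 - l(√(33 - 40), 4*11) = 25460 - 1*223/2 = 25460 - 223/2 = 50697/2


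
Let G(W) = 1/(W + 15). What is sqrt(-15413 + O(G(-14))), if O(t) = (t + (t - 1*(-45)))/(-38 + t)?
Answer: 2*I*sqrt(5275534)/37 ≈ 124.15*I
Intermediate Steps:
G(W) = 1/(15 + W)
O(t) = (45 + 2*t)/(-38 + t) (O(t) = (t + (t + 45))/(-38 + t) = (t + (45 + t))/(-38 + t) = (45 + 2*t)/(-38 + t))
sqrt(-15413 + O(G(-14))) = sqrt(-15413 + (45 + 2/(15 - 14))/(-38 + 1/(15 - 14))) = sqrt(-15413 + (45 + 2/1)/(-38 + 1/1)) = sqrt(-15413 + (45 + 2*1)/(-38 + 1)) = sqrt(-15413 + (45 + 2)/(-37)) = sqrt(-15413 - 1/37*47) = sqrt(-15413 - 47/37) = sqrt(-570328/37) = 2*I*sqrt(5275534)/37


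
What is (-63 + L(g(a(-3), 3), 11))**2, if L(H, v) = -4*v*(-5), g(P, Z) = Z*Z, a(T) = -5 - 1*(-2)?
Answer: 24649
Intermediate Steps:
a(T) = -3 (a(T) = -5 + 2 = -3)
g(P, Z) = Z**2
L(H, v) = 20*v
(-63 + L(g(a(-3), 3), 11))**2 = (-63 + 20*11)**2 = (-63 + 220)**2 = 157**2 = 24649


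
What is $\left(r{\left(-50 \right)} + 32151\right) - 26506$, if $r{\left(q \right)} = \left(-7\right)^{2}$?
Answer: $5694$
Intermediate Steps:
$r{\left(q \right)} = 49$
$\left(r{\left(-50 \right)} + 32151\right) - 26506 = \left(49 + 32151\right) - 26506 = 32200 - 26506 = 5694$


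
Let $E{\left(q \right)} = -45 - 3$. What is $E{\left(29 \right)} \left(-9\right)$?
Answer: $432$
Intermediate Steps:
$E{\left(q \right)} = -48$ ($E{\left(q \right)} = -45 - 3 = -48$)
$E{\left(29 \right)} \left(-9\right) = \left(-48\right) \left(-9\right) = 432$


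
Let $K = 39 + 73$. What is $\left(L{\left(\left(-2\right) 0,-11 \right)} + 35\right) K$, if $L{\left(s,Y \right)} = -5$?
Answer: $3360$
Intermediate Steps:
$K = 112$
$\left(L{\left(\left(-2\right) 0,-11 \right)} + 35\right) K = \left(-5 + 35\right) 112 = 30 \cdot 112 = 3360$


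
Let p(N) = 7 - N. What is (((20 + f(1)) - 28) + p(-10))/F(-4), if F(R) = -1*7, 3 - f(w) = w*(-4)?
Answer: -16/7 ≈ -2.2857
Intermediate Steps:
f(w) = 3 + 4*w (f(w) = 3 - w*(-4) = 3 - (-4)*w = 3 + 4*w)
F(R) = -7
(((20 + f(1)) - 28) + p(-10))/F(-4) = (((20 + (3 + 4*1)) - 28) + (7 - 1*(-10)))/(-7) = -(((20 + (3 + 4)) - 28) + (7 + 10))/7 = -(((20 + 7) - 28) + 17)/7 = -((27 - 28) + 17)/7 = -(-1 + 17)/7 = -⅐*16 = -16/7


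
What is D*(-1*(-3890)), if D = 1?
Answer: 3890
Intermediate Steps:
D*(-1*(-3890)) = 1*(-1*(-3890)) = 1*3890 = 3890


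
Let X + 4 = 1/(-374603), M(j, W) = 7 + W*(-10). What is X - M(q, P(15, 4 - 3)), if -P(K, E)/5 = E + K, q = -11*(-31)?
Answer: -303803034/374603 ≈ -811.00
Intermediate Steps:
q = 341
P(K, E) = -5*E - 5*K (P(K, E) = -5*(E + K) = -5*E - 5*K)
M(j, W) = 7 - 10*W
X = -1498413/374603 (X = -4 + 1/(-374603) = -4 - 1/374603 = -1498413/374603 ≈ -4.0000)
X - M(q, P(15, 4 - 3)) = -1498413/374603 - (7 - 10*(-5*(4 - 3) - 5*15)) = -1498413/374603 - (7 - 10*(-5*1 - 75)) = -1498413/374603 - (7 - 10*(-5 - 75)) = -1498413/374603 - (7 - 10*(-80)) = -1498413/374603 - (7 + 800) = -1498413/374603 - 1*807 = -1498413/374603 - 807 = -303803034/374603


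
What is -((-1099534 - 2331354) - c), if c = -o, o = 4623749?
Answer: -1192861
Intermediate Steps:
c = -4623749 (c = -1*4623749 = -4623749)
-((-1099534 - 2331354) - c) = -((-1099534 - 2331354) - 1*(-4623749)) = -(-3430888 + 4623749) = -1*1192861 = -1192861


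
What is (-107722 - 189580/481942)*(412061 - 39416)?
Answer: -9673108793433540/240971 ≈ -4.0142e+10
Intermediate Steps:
(-107722 - 189580/481942)*(412061 - 39416) = (-107722 - 189580*1/481942)*372645 = (-107722 - 94790/240971)*372645 = -25957972852/240971*372645 = -9673108793433540/240971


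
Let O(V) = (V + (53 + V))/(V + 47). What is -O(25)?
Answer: -103/72 ≈ -1.4306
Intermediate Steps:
O(V) = (53 + 2*V)/(47 + V)
-O(25) = -(53 + 2*25)/(47 + 25) = -(53 + 50)/72 = -103/72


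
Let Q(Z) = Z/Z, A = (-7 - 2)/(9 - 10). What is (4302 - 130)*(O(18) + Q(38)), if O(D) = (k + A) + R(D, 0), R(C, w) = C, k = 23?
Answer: 212772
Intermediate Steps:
A = 9 (A = -9/(-1) = -9*(-1) = 9)
Q(Z) = 1
O(D) = 32 + D (O(D) = (23 + 9) + D = 32 + D)
(4302 - 130)*(O(18) + Q(38)) = (4302 - 130)*((32 + 18) + 1) = 4172*(50 + 1) = 4172*51 = 212772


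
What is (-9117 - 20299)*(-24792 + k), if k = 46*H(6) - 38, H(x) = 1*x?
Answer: 722280464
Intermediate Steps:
H(x) = x
k = 238 (k = 46*6 - 38 = 276 - 38 = 238)
(-9117 - 20299)*(-24792 + k) = (-9117 - 20299)*(-24792 + 238) = -29416*(-24554) = 722280464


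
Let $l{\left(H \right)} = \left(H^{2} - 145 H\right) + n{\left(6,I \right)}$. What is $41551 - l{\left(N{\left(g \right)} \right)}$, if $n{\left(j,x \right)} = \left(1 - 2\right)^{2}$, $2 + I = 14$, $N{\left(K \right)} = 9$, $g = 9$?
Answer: $42774$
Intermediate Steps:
$I = 12$ ($I = -2 + 14 = 12$)
$n{\left(j,x \right)} = 1$ ($n{\left(j,x \right)} = \left(-1\right)^{2} = 1$)
$l{\left(H \right)} = 1 + H^{2} - 145 H$ ($l{\left(H \right)} = \left(H^{2} - 145 H\right) + 1 = 1 + H^{2} - 145 H$)
$41551 - l{\left(N{\left(g \right)} \right)} = 41551 - \left(1 + 9^{2} - 1305\right) = 41551 - \left(1 + 81 - 1305\right) = 41551 - -1223 = 41551 + 1223 = 42774$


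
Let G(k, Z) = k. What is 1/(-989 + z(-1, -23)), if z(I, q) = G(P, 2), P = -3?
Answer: -1/992 ≈ -0.0010081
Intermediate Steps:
z(I, q) = -3
1/(-989 + z(-1, -23)) = 1/(-989 - 3) = 1/(-992) = -1/992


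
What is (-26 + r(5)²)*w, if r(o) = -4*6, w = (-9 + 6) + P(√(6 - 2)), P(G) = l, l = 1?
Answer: -1100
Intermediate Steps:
P(G) = 1
w = -2 (w = (-9 + 6) + 1 = -3 + 1 = -2)
r(o) = -24
(-26 + r(5)²)*w = (-26 + (-24)²)*(-2) = (-26 + 576)*(-2) = 550*(-2) = -1100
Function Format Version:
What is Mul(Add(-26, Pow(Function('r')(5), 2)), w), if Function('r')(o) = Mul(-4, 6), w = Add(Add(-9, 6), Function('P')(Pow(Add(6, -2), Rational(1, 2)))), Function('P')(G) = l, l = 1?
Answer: -1100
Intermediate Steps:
Function('P')(G) = 1
w = -2 (w = Add(Add(-9, 6), 1) = Add(-3, 1) = -2)
Function('r')(o) = -24
Mul(Add(-26, Pow(Function('r')(5), 2)), w) = Mul(Add(-26, Pow(-24, 2)), -2) = Mul(Add(-26, 576), -2) = Mul(550, -2) = -1100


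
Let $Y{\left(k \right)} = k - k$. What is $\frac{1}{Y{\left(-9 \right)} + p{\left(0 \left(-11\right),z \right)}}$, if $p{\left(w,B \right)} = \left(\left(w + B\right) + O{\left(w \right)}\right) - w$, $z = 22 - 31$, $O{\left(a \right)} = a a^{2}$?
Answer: $- \frac{1}{9} \approx -0.11111$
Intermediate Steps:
$O{\left(a \right)} = a^{3}$
$z = -9$
$Y{\left(k \right)} = 0$
$p{\left(w,B \right)} = B + w^{3}$ ($p{\left(w,B \right)} = \left(\left(w + B\right) + w^{3}\right) - w = \left(\left(B + w\right) + w^{3}\right) - w = \left(B + w + w^{3}\right) - w = B + w^{3}$)
$\frac{1}{Y{\left(-9 \right)} + p{\left(0 \left(-11\right),z \right)}} = \frac{1}{0 - \left(9 - \left(0 \left(-11\right)\right)^{3}\right)} = \frac{1}{0 - \left(9 - 0^{3}\right)} = \frac{1}{0 + \left(-9 + 0\right)} = \frac{1}{0 - 9} = \frac{1}{-9} = - \frac{1}{9}$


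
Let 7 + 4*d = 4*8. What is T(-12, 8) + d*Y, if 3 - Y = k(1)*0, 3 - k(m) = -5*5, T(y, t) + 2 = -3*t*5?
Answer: -413/4 ≈ -103.25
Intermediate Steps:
T(y, t) = -2 - 15*t (T(y, t) = -2 - 3*t*5 = -2 - 15*t)
d = 25/4 (d = -7/4 + (4*8)/4 = -7/4 + (1/4)*32 = -7/4 + 8 = 25/4 ≈ 6.2500)
k(m) = 28 (k(m) = 3 - (-5)*5 = 3 - 1*(-25) = 3 + 25 = 28)
Y = 3 (Y = 3 - 28*0 = 3 - 1*0 = 3 + 0 = 3)
T(-12, 8) + d*Y = (-2 - 15*8) + (25/4)*3 = (-2 - 120) + 75/4 = -122 + 75/4 = -413/4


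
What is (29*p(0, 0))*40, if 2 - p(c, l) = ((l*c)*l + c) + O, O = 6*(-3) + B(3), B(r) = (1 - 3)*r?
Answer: 30160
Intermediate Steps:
B(r) = -2*r
O = -24 (O = 6*(-3) - 2*3 = -18 - 6 = -24)
p(c, l) = 26 - c - c*l² (p(c, l) = 2 - (((l*c)*l + c) - 24) = 2 - (((c*l)*l + c) - 24) = 2 - ((c*l² + c) - 24) = 2 - ((c + c*l²) - 24) = 2 - (-24 + c + c*l²) = 2 + (24 - c - c*l²) = 26 - c - c*l²)
(29*p(0, 0))*40 = (29*(26 - 1*0 - 1*0*0²))*40 = (29*(26 + 0 - 1*0*0))*40 = (29*(26 + 0 + 0))*40 = (29*26)*40 = 754*40 = 30160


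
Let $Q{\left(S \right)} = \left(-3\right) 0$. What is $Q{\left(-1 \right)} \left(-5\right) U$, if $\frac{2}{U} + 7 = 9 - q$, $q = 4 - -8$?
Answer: $0$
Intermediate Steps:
$q = 12$ ($q = 4 + 8 = 12$)
$Q{\left(S \right)} = 0$
$U = - \frac{1}{5}$ ($U = \frac{2}{-7 + \left(9 - 12\right)} = \frac{2}{-7 - 3} = \frac{2}{-10} = 2 \left(- \frac{1}{10}\right) = - \frac{1}{5} \approx -0.2$)
$Q{\left(-1 \right)} \left(-5\right) U = 0 \left(-5\right) \left(- \frac{1}{5}\right) = 0 \left(- \frac{1}{5}\right) = 0$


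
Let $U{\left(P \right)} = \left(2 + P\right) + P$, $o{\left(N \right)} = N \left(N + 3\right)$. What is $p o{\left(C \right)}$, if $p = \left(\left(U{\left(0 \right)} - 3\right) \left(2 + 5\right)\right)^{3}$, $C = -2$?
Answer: $686$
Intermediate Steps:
$o{\left(N \right)} = N \left(3 + N\right)$
$U{\left(P \right)} = 2 + 2 P$
$p = -343$ ($p = \left(\left(\left(2 + 2 \cdot 0\right) - 3\right) \left(2 + 5\right)\right)^{3} = \left(\left(\left(2 + 0\right) - 3\right) 7\right)^{3} = \left(\left(2 - 3\right) 7\right)^{3} = \left(\left(-1\right) 7\right)^{3} = \left(-7\right)^{3} = -343$)
$p o{\left(C \right)} = - 343 \left(- 2 \left(3 - 2\right)\right) = - 343 \left(\left(-2\right) 1\right) = \left(-343\right) \left(-2\right) = 686$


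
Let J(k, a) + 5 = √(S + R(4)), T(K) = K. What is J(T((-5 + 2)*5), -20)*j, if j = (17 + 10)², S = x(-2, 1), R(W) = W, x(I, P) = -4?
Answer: -3645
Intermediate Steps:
S = -4
J(k, a) = -5 (J(k, a) = -5 + √(-4 + 4) = -5 + √0 = -5 + 0 = -5)
j = 729 (j = 27² = 729)
J(T((-5 + 2)*5), -20)*j = -5*729 = -3645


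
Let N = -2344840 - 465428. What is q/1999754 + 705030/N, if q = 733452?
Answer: 54275843543/468320389506 ≈ 0.11589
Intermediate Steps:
N = -2810268
q/1999754 + 705030/N = 733452/1999754 + 705030/(-2810268) = 733452*(1/1999754) + 705030*(-1/2810268) = 366726/999877 - 117505/468378 = 54275843543/468320389506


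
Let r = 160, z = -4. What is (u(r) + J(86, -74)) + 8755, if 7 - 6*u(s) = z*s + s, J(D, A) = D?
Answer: 53533/6 ≈ 8922.2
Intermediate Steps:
u(s) = 7/6 + s/2 (u(s) = 7/6 - (-4*s + s)/6 = 7/6 - (-1)*s/2 = 7/6 + s/2)
(u(r) + J(86, -74)) + 8755 = ((7/6 + (1/2)*160) + 86) + 8755 = ((7/6 + 80) + 86) + 8755 = (487/6 + 86) + 8755 = 1003/6 + 8755 = 53533/6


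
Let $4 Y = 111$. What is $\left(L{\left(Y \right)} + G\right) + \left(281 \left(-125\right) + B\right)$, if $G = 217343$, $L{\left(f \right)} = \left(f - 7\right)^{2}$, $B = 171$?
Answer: $\frac{2925113}{16} \approx 1.8282 \cdot 10^{5}$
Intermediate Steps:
$Y = \frac{111}{4}$ ($Y = \frac{1}{4} \cdot 111 = \frac{111}{4} \approx 27.75$)
$L{\left(f \right)} = \left(-7 + f\right)^{2}$
$\left(L{\left(Y \right)} + G\right) + \left(281 \left(-125\right) + B\right) = \left(\left(-7 + \frac{111}{4}\right)^{2} + 217343\right) + \left(281 \left(-125\right) + 171\right) = \left(\left(\frac{83}{4}\right)^{2} + 217343\right) + \left(-35125 + 171\right) = \left(\frac{6889}{16} + 217343\right) - 34954 = \frac{3484377}{16} - 34954 = \frac{2925113}{16}$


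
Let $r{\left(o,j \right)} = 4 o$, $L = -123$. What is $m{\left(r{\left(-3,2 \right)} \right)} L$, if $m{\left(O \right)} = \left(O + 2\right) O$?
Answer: $-14760$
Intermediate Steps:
$m{\left(O \right)} = O \left(2 + O\right)$ ($m{\left(O \right)} = \left(2 + O\right) O = O \left(2 + O\right)$)
$m{\left(r{\left(-3,2 \right)} \right)} L = 4 \left(-3\right) \left(2 + 4 \left(-3\right)\right) \left(-123\right) = - 12 \left(2 - 12\right) \left(-123\right) = \left(-12\right) \left(-10\right) \left(-123\right) = 120 \left(-123\right) = -14760$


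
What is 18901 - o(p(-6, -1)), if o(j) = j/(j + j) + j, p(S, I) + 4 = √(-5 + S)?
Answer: 37809/2 - I*√11 ≈ 18905.0 - 3.3166*I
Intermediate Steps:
p(S, I) = -4 + √(-5 + S)
o(j) = ½ + j (o(j) = j/((2*j)) + j = j*(1/(2*j)) + j = ½ + j)
18901 - o(p(-6, -1)) = 18901 - (½ + (-4 + √(-5 - 6))) = 18901 - (½ + (-4 + √(-11))) = 18901 - (½ + (-4 + I*√11)) = 18901 - (-7/2 + I*√11) = 18901 + (7/2 - I*√11) = 37809/2 - I*√11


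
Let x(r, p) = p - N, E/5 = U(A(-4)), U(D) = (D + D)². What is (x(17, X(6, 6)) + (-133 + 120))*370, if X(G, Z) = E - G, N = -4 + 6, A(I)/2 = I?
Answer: 465830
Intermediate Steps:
A(I) = 2*I
U(D) = 4*D² (U(D) = (2*D)² = 4*D²)
E = 1280 (E = 5*(4*(2*(-4))²) = 5*(4*(-8)²) = 5*(4*64) = 5*256 = 1280)
N = 2
X(G, Z) = 1280 - G
x(r, p) = -2 + p (x(r, p) = p - 1*2 = p - 2 = -2 + p)
(x(17, X(6, 6)) + (-133 + 120))*370 = ((-2 + (1280 - 1*6)) + (-133 + 120))*370 = ((-2 + (1280 - 6)) - 13)*370 = ((-2 + 1274) - 13)*370 = (1272 - 13)*370 = 1259*370 = 465830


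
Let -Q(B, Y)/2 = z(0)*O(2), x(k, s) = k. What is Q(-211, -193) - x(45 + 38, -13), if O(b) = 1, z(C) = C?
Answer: -83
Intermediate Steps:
Q(B, Y) = 0 (Q(B, Y) = -0 = -2*0 = 0)
Q(-211, -193) - x(45 + 38, -13) = 0 - (45 + 38) = 0 - 1*83 = 0 - 83 = -83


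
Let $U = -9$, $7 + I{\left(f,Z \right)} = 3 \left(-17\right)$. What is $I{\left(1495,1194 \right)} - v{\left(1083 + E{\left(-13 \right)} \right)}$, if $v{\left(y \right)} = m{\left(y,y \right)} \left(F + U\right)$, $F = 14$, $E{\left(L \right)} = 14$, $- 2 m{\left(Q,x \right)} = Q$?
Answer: $\frac{5369}{2} \approx 2684.5$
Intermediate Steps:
$m{\left(Q,x \right)} = - \frac{Q}{2}$
$I{\left(f,Z \right)} = -58$ ($I{\left(f,Z \right)} = -7 + 3 \left(-17\right) = -7 - 51 = -58$)
$v{\left(y \right)} = - \frac{5 y}{2}$ ($v{\left(y \right)} = - \frac{y}{2} \left(14 - 9\right) = - \frac{y}{2} \cdot 5 = - \frac{5 y}{2}$)
$I{\left(1495,1194 \right)} - v{\left(1083 + E{\left(-13 \right)} \right)} = -58 - - \frac{5 \left(1083 + 14\right)}{2} = -58 - \left(- \frac{5}{2}\right) 1097 = -58 - - \frac{5485}{2} = -58 + \frac{5485}{2} = \frac{5369}{2}$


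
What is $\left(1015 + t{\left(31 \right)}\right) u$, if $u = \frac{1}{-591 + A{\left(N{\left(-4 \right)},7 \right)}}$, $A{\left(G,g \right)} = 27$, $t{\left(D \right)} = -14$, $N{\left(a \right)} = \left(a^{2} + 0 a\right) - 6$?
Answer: $- \frac{1001}{564} \approx -1.7748$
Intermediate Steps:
$N{\left(a \right)} = -6 + a^{2}$ ($N{\left(a \right)} = \left(a^{2} + 0\right) - 6 = a^{2} - 6 = -6 + a^{2}$)
$u = - \frac{1}{564}$ ($u = \frac{1}{-591 + 27} = \frac{1}{-564} = - \frac{1}{564} \approx -0.0017731$)
$\left(1015 + t{\left(31 \right)}\right) u = \left(1015 - 14\right) \left(- \frac{1}{564}\right) = 1001 \left(- \frac{1}{564}\right) = - \frac{1001}{564}$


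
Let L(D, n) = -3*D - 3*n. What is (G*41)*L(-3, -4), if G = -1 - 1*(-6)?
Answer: 4305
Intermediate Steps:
G = 5 (G = -1 + 6 = 5)
(G*41)*L(-3, -4) = (5*41)*(-3*(-3) - 3*(-4)) = 205*(9 + 12) = 205*21 = 4305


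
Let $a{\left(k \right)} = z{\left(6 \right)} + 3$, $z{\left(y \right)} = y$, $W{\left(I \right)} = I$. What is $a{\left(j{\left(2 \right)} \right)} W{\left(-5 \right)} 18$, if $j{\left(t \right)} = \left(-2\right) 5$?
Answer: $-810$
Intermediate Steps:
$j{\left(t \right)} = -10$
$a{\left(k \right)} = 9$ ($a{\left(k \right)} = 6 + 3 = 9$)
$a{\left(j{\left(2 \right)} \right)} W{\left(-5 \right)} 18 = 9 \left(-5\right) 18 = \left(-45\right) 18 = -810$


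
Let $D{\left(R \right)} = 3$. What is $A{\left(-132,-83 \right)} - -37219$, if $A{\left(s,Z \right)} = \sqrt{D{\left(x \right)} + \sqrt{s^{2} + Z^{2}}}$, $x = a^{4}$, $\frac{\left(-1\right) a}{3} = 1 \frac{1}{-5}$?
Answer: $37219 + \sqrt{3 + \sqrt{24313}} \approx 37232.0$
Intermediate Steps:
$a = \frac{3}{5}$ ($a = - 3 \cdot 1 \frac{1}{-5} = - 3 \cdot 1 \left(- \frac{1}{5}\right) = \left(-3\right) \left(- \frac{1}{5}\right) = \frac{3}{5} \approx 0.6$)
$x = \frac{81}{625}$ ($x = \left(\frac{3}{5}\right)^{4} = \frac{81}{625} \approx 0.1296$)
$A{\left(s,Z \right)} = \sqrt{3 + \sqrt{Z^{2} + s^{2}}}$ ($A{\left(s,Z \right)} = \sqrt{3 + \sqrt{s^{2} + Z^{2}}} = \sqrt{3 + \sqrt{Z^{2} + s^{2}}}$)
$A{\left(-132,-83 \right)} - -37219 = \sqrt{3 + \sqrt{\left(-83\right)^{2} + \left(-132\right)^{2}}} - -37219 = \sqrt{3 + \sqrt{6889 + 17424}} + 37219 = \sqrt{3 + \sqrt{24313}} + 37219 = 37219 + \sqrt{3 + \sqrt{24313}}$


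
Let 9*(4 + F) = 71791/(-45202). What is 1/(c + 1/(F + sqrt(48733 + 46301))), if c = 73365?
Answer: 384562806030830357563/28213450281355340174711757 - 18388987236*sqrt(95034)/9404483427118446724903919 ≈ 1.3630e-5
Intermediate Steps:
F = -1699063/406818 (F = -4 + (71791/(-45202))/9 = -4 + (71791*(-1/45202))/9 = -4 + (1/9)*(-71791/45202) = -4 - 71791/406818 = -1699063/406818 ≈ -4.1765)
1/(c + 1/(F + sqrt(48733 + 46301))) = 1/(73365 + 1/(-1699063/406818 + sqrt(48733 + 46301))) = 1/(73365 + 1/(-1699063/406818 + sqrt(95034)))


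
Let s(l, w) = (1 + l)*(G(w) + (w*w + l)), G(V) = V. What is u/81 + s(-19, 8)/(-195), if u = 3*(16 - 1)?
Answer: 3187/585 ≈ 5.4479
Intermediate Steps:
s(l, w) = (1 + l)*(l + w + w**2) (s(l, w) = (1 + l)*(w + (w*w + l)) = (1 + l)*(w + (w**2 + l)) = (1 + l)*(w + (l + w**2)) = (1 + l)*(l + w + w**2))
u = 45 (u = 3*15 = 45)
u/81 + s(-19, 8)/(-195) = 45/81 + (-19 + 8 + (-19)**2 + 8**2 - 19*8 - 19*8**2)/(-195) = 45*(1/81) + (-19 + 8 + 361 + 64 - 152 - 19*64)*(-1/195) = 5/9 + (-19 + 8 + 361 + 64 - 152 - 1216)*(-1/195) = 5/9 - 954*(-1/195) = 5/9 + 318/65 = 3187/585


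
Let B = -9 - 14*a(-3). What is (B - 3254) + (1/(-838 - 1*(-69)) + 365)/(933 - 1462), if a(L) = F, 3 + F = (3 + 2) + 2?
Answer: -1350453203/406801 ≈ -3319.7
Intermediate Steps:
F = 4 (F = -3 + ((3 + 2) + 2) = -3 + (5 + 2) = -3 + 7 = 4)
a(L) = 4
B = -65 (B = -9 - 14*4 = -9 - 56 = -65)
(B - 3254) + (1/(-838 - 1*(-69)) + 365)/(933 - 1462) = (-65 - 3254) + (1/(-838 - 1*(-69)) + 365)/(933 - 1462) = -3319 + (1/(-838 + 69) + 365)/(-529) = -3319 + (1/(-769) + 365)*(-1/529) = -3319 + (-1/769 + 365)*(-1/529) = -3319 + (280684/769)*(-1/529) = -3319 - 280684/406801 = -1350453203/406801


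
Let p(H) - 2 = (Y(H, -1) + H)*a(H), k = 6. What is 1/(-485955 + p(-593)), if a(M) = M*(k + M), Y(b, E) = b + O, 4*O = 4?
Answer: -1/412973788 ≈ -2.4215e-9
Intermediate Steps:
O = 1 (O = (1/4)*4 = 1)
Y(b, E) = 1 + b (Y(b, E) = b + 1 = 1 + b)
a(M) = M*(6 + M)
p(H) = 2 + H*(1 + 2*H)*(6 + H) (p(H) = 2 + ((1 + H) + H)*(H*(6 + H)) = 2 + (1 + 2*H)*(H*(6 + H)) = 2 + H*(1 + 2*H)*(6 + H))
1/(-485955 + p(-593)) = 1/(-485955 + (2 + 2*(-593)**3 + 6*(-593) + 13*(-593)**2)) = 1/(-485955 + (2 + 2*(-208527857) - 3558 + 13*351649)) = 1/(-485955 + (2 - 417055714 - 3558 + 4571437)) = 1/(-485955 - 412487833) = 1/(-412973788) = -1/412973788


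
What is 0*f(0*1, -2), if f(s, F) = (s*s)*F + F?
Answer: 0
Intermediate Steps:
f(s, F) = F + F*s² (f(s, F) = s²*F + F = F*s² + F = F + F*s²)
0*f(0*1, -2) = 0*(-2*(1 + (0*1)²)) = 0*(-2*(1 + 0²)) = 0*(-2*(1 + 0)) = 0*(-2*1) = 0*(-2) = 0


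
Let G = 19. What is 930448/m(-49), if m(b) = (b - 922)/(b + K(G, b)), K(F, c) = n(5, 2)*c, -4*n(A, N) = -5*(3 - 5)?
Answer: -68387928/971 ≈ -70430.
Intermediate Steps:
n(A, N) = -5/2 (n(A, N) = -(-5)*(3 - 5)/4 = -(-5)*(-2)/4 = -¼*10 = -5/2)
K(F, c) = -5*c/2
m(b) = -2*(-922 + b)/(3*b) (m(b) = (b - 922)/(b - 5*b/2) = (-922 + b)/((-3*b/2)) = (-922 + b)*(-2/(3*b)) = -2*(-922 + b)/(3*b))
930448/m(-49) = 930448/(((⅔)*(922 - 1*(-49))/(-49))) = 930448/(((⅔)*(-1/49)*(922 + 49))) = 930448/(((⅔)*(-1/49)*971)) = 930448/(-1942/147) = 930448*(-147/1942) = -68387928/971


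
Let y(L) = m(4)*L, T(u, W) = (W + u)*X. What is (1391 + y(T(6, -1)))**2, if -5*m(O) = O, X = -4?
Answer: 1979649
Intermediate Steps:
m(O) = -O/5
T(u, W) = -4*W - 4*u (T(u, W) = (W + u)*(-4) = -4*W - 4*u)
y(L) = -4*L/5 (y(L) = (-1/5*4)*L = -4*L/5)
(1391 + y(T(6, -1)))**2 = (1391 - 4*(-4*(-1) - 4*6)/5)**2 = (1391 - 4*(4 - 24)/5)**2 = (1391 - 4/5*(-20))**2 = (1391 + 16)**2 = 1407**2 = 1979649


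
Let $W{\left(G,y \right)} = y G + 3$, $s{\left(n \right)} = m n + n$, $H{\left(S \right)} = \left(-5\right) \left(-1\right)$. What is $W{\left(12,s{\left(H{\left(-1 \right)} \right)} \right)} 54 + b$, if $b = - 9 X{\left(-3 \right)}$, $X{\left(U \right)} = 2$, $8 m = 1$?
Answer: $3789$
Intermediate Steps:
$m = \frac{1}{8}$ ($m = \frac{1}{8} \cdot 1 = \frac{1}{8} \approx 0.125$)
$H{\left(S \right)} = 5$
$b = -18$ ($b = \left(-9\right) 2 = -18$)
$s{\left(n \right)} = \frac{9 n}{8}$ ($s{\left(n \right)} = \frac{n}{8} + n = \frac{9 n}{8}$)
$W{\left(G,y \right)} = 3 + G y$ ($W{\left(G,y \right)} = G y + 3 = 3 + G y$)
$W{\left(12,s{\left(H{\left(-1 \right)} \right)} \right)} 54 + b = \left(3 + 12 \cdot \frac{9}{8} \cdot 5\right) 54 - 18 = \left(3 + 12 \cdot \frac{45}{8}\right) 54 - 18 = \left(3 + \frac{135}{2}\right) 54 - 18 = \frac{141}{2} \cdot 54 - 18 = 3807 - 18 = 3789$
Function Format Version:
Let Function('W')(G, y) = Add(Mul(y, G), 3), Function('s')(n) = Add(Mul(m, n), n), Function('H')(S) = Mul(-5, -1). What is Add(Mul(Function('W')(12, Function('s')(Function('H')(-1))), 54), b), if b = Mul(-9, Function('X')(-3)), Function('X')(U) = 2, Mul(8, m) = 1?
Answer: 3789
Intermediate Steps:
m = Rational(1, 8) (m = Mul(Rational(1, 8), 1) = Rational(1, 8) ≈ 0.12500)
Function('H')(S) = 5
b = -18 (b = Mul(-9, 2) = -18)
Function('s')(n) = Mul(Rational(9, 8), n) (Function('s')(n) = Add(Mul(Rational(1, 8), n), n) = Mul(Rational(9, 8), n))
Function('W')(G, y) = Add(3, Mul(G, y)) (Function('W')(G, y) = Add(Mul(G, y), 3) = Add(3, Mul(G, y)))
Add(Mul(Function('W')(12, Function('s')(Function('H')(-1))), 54), b) = Add(Mul(Add(3, Mul(12, Mul(Rational(9, 8), 5))), 54), -18) = Add(Mul(Add(3, Mul(12, Rational(45, 8))), 54), -18) = Add(Mul(Add(3, Rational(135, 2)), 54), -18) = Add(Mul(Rational(141, 2), 54), -18) = Add(3807, -18) = 3789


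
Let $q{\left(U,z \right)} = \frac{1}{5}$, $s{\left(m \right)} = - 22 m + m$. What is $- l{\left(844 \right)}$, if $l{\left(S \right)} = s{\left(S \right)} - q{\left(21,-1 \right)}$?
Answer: $\frac{88621}{5} \approx 17724.0$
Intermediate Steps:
$s{\left(m \right)} = - 21 m$
$q{\left(U,z \right)} = \frac{1}{5}$
$l{\left(S \right)} = - \frac{1}{5} - 21 S$ ($l{\left(S \right)} = - 21 S - \frac{1}{5} = - \frac{1}{5} - 21 S$)
$- l{\left(844 \right)} = - (- \frac{1}{5} - 17724) = \left(-1\right) \left(- \frac{88621}{5}\right) = \frac{88621}{5}$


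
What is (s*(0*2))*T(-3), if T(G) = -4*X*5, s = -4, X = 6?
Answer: 0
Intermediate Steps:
T(G) = -120 (T(G) = -4*6*5 = -24*5 = -120)
(s*(0*2))*T(-3) = -0*2*(-120) = -4*0*(-120) = 0*(-120) = 0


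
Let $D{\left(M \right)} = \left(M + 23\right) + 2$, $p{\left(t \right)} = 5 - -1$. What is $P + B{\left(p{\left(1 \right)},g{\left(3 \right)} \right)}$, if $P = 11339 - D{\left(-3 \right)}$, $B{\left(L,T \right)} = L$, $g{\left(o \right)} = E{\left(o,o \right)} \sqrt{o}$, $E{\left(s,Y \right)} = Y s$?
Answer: $11323$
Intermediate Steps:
$p{\left(t \right)} = 6$ ($p{\left(t \right)} = 5 + 1 = 6$)
$D{\left(M \right)} = 25 + M$ ($D{\left(M \right)} = \left(23 + M\right) + 2 = 25 + M$)
$g{\left(o \right)} = o^{\frac{5}{2}}$ ($g{\left(o \right)} = o o \sqrt{o} = o^{2} \sqrt{o} = o^{\frac{5}{2}}$)
$P = 11317$ ($P = 11339 - \left(25 - 3\right) = 11339 - 22 = 11317$)
$P + B{\left(p{\left(1 \right)},g{\left(3 \right)} \right)} = 11317 + 6 = 11323$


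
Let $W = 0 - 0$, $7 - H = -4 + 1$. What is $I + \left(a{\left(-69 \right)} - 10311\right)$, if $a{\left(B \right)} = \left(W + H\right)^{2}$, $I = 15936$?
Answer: $5725$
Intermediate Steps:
$H = 10$ ($H = 7 - \left(-4 + 1\right) = 7 - -3 = 7 + 3 = 10$)
$W = 0$ ($W = 0 + 0 = 0$)
$a{\left(B \right)} = 100$ ($a{\left(B \right)} = \left(0 + 10\right)^{2} = 10^{2} = 100$)
$I + \left(a{\left(-69 \right)} - 10311\right) = 15936 + \left(100 - 10311\right) = 15936 - 10211 = 5725$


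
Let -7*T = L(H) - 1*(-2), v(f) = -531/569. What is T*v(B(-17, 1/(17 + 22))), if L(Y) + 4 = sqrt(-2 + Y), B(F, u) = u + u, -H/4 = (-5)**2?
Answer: -1062/3983 + 531*I*sqrt(102)/3983 ≈ -0.26663 + 1.3464*I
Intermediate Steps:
H = -100 (H = -4*(-5)**2 = -4*25 = -100)
B(F, u) = 2*u
v(f) = -531/569 (v(f) = -531*1/569 = -531/569)
L(Y) = -4 + sqrt(-2 + Y)
T = 2/7 - I*sqrt(102)/7 (T = -((-4 + sqrt(-2 - 100)) - 1*(-2))/7 = -((-4 + sqrt(-102)) + 2)/7 = -((-4 + I*sqrt(102)) + 2)/7 = -(-2 + I*sqrt(102))/7 = 2/7 - I*sqrt(102)/7 ≈ 0.28571 - 1.4428*I)
T*v(B(-17, 1/(17 + 22))) = (2/7 - I*sqrt(102)/7)*(-531/569) = -1062/3983 + 531*I*sqrt(102)/3983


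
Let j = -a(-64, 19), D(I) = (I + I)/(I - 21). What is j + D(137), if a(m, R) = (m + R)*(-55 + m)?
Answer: -310453/58 ≈ -5352.6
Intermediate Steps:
a(m, R) = (-55 + m)*(R + m) (a(m, R) = (R + m)*(-55 + m) = (-55 + m)*(R + m))
D(I) = 2*I/(-21 + I) (D(I) = (2*I)/(-21 + I) = 2*I/(-21 + I))
j = -5355 (j = -((-64)² - 55*19 - 55*(-64) + 19*(-64)) = -(4096 - 1045 + 3520 - 1216) = -1*5355 = -5355)
j + D(137) = -5355 + 2*137/(-21 + 137) = -5355 + 2*137/116 = -5355 + 2*137*(1/116) = -5355 + 137/58 = -310453/58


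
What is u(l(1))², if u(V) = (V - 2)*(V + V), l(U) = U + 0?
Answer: 4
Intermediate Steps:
l(U) = U
u(V) = 2*V*(-2 + V) (u(V) = (-2 + V)*(2*V) = 2*V*(-2 + V))
u(l(1))² = (2*1*(-2 + 1))² = (2*1*(-1))² = (-2)² = 4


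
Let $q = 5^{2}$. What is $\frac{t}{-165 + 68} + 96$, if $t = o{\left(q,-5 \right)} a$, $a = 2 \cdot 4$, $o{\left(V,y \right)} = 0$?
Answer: $96$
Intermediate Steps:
$q = 25$
$a = 8$
$t = 0$ ($t = 0 \cdot 8 = 0$)
$\frac{t}{-165 + 68} + 96 = \frac{0}{-165 + 68} + 96 = \frac{0}{-97} + 96 = 0 \left(- \frac{1}{97}\right) + 96 = 0 + 96 = 96$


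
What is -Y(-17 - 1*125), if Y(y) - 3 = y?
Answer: 139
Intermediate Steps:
Y(y) = 3 + y
-Y(-17 - 1*125) = -(3 + (-17 - 1*125)) = -(3 + (-17 - 125)) = -(3 - 142) = -1*(-139) = 139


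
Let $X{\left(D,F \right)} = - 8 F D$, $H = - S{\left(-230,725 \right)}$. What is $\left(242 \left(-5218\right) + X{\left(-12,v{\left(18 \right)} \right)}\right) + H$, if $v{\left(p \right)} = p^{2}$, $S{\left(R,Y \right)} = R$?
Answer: $-1231422$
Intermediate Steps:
$H = 230$ ($H = \left(-1\right) \left(-230\right) = 230$)
$X{\left(D,F \right)} = - 8 D F$
$\left(242 \left(-5218\right) + X{\left(-12,v{\left(18 \right)} \right)}\right) + H = \left(242 \left(-5218\right) - - 96 \cdot 18^{2}\right) + 230 = \left(-1262756 - \left(-96\right) 324\right) + 230 = \left(-1262756 + 31104\right) + 230 = -1231652 + 230 = -1231422$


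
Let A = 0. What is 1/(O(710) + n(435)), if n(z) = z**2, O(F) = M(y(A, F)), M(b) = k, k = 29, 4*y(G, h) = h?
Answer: 1/189254 ≈ 5.2839e-6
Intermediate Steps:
y(G, h) = h/4
M(b) = 29
O(F) = 29
1/(O(710) + n(435)) = 1/(29 + 435**2) = 1/(29 + 189225) = 1/189254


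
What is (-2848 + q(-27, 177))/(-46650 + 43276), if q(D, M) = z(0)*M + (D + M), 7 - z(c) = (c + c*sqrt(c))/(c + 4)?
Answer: 1459/3374 ≈ 0.43242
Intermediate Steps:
z(c) = 7 - (c + c**(3/2))/(4 + c) (z(c) = 7 - (c + c*sqrt(c))/(c + 4) = 7 - (c + c**(3/2))/(4 + c))
q(D, M) = D + 8*M (q(D, M) = ((28 - 0**(3/2) + 6*0)/(4 + 0))*M + (D + M) = ((28 - 1*0 + 0)/4)*M + (D + M) = ((28 + 0 + 0)/4)*M + (D + M) = ((1/4)*28)*M + (D + M) = 7*M + (D + M) = D + 8*M)
(-2848 + q(-27, 177))/(-46650 + 43276) = (-2848 + (-27 + 8*177))/(-46650 + 43276) = (-2848 + (-27 + 1416))/(-3374) = (-2848 + 1389)*(-1/3374) = -1459*(-1/3374) = 1459/3374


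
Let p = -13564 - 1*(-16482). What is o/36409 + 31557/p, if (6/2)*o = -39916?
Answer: 3330401551/318724386 ≈ 10.449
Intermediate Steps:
o = -39916/3 (o = (⅓)*(-39916) = -39916/3 ≈ -13305.)
p = 2918 (p = -13564 + 16482 = 2918)
o/36409 + 31557/p = -39916/3/36409 + 31557/2918 = -39916/3*1/36409 + 31557*(1/2918) = -39916/109227 + 31557/2918 = 3330401551/318724386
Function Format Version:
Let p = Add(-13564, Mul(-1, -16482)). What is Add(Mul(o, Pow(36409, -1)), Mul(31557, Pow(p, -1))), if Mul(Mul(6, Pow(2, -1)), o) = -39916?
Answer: Rational(3330401551, 318724386) ≈ 10.449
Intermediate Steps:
o = Rational(-39916, 3) (o = Mul(Rational(1, 3), -39916) = Rational(-39916, 3) ≈ -13305.)
p = 2918 (p = Add(-13564, 16482) = 2918)
Add(Mul(o, Pow(36409, -1)), Mul(31557, Pow(p, -1))) = Add(Mul(Rational(-39916, 3), Pow(36409, -1)), Mul(31557, Pow(2918, -1))) = Add(Mul(Rational(-39916, 3), Rational(1, 36409)), Mul(31557, Rational(1, 2918))) = Add(Rational(-39916, 109227), Rational(31557, 2918)) = Rational(3330401551, 318724386)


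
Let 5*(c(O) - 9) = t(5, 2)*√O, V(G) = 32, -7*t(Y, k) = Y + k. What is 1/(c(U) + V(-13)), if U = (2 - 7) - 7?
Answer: 1025/42037 + 10*I*√3/42037 ≈ 0.024383 + 0.00041203*I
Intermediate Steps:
t(Y, k) = -Y/7 - k/7 (t(Y, k) = -(Y + k)/7 = -Y/7 - k/7)
U = -12 (U = -5 - 7 = -12)
c(O) = 9 - √O/5 (c(O) = 9 + ((-⅐*5 - ⅐*2)*√O)/5 = 9 + ((-5/7 - 2/7)*√O)/5 = 9 + (-√O)/5 = 9 - √O/5)
1/(c(U) + V(-13)) = 1/((9 - 2*I*√3/5) + 32) = 1/(41 - 2*I*√3/5)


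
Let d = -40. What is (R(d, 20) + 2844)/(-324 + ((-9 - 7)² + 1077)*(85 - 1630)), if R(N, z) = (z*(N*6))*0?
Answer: -948/686603 ≈ -0.0013807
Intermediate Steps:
R(N, z) = 0 (R(N, z) = (z*(6*N))*0 = (6*N*z)*0 = 0)
(R(d, 20) + 2844)/(-324 + ((-9 - 7)² + 1077)*(85 - 1630)) = (0 + 2844)/(-324 + ((-9 - 7)² + 1077)*(85 - 1630)) = 2844/(-324 + ((-16)² + 1077)*(-1545)) = 2844/(-324 + (256 + 1077)*(-1545)) = 2844/(-324 + 1333*(-1545)) = 2844/(-324 - 2059485) = 2844/(-2059809) = 2844*(-1/2059809) = -948/686603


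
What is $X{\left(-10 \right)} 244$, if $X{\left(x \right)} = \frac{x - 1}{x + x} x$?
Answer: $-1342$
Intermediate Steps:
$X{\left(x \right)} = - \frac{1}{2} + \frac{x}{2}$ ($X{\left(x \right)} = \frac{-1 + x}{2 x} x = - \frac{1}{2} + \frac{x}{2}$)
$X{\left(-10 \right)} 244 = \left(- \frac{1}{2} + \frac{1}{2} \left(-10\right)\right) 244 = \left(- \frac{1}{2} - 5\right) 244 = \left(- \frac{11}{2}\right) 244 = -1342$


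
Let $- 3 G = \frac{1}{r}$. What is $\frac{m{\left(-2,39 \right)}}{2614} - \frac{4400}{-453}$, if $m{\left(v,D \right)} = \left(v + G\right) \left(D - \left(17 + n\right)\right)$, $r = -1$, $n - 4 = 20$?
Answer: $\frac{1917185}{197357} \approx 9.7143$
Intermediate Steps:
$n = 24$ ($n = 4 + 20 = 24$)
$G = \frac{1}{3}$ ($G = - \frac{1}{3 \left(-1\right)} = \left(- \frac{1}{3}\right) \left(-1\right) = \frac{1}{3} \approx 0.33333$)
$m{\left(v,D \right)} = \left(-41 + D\right) \left(\frac{1}{3} + v\right)$ ($m{\left(v,D \right)} = \left(v + \frac{1}{3}\right) \left(D - 41\right) = \left(\frac{1}{3} + v\right) \left(D - 41\right) = \left(\frac{1}{3} + v\right) \left(-41 + D\right) = \left(-41 + D\right) \left(\frac{1}{3} + v\right)$)
$\frac{m{\left(-2,39 \right)}}{2614} - \frac{4400}{-453} = \frac{- \frac{41}{3} - -82 + \frac{1}{3} \cdot 39 + 39 \left(-2\right)}{2614} - \frac{4400}{-453} = \left(- \frac{41}{3} + 82 + 13 - 78\right) \frac{1}{2614} - - \frac{4400}{453} = \frac{10}{3} \cdot \frac{1}{2614} + \frac{4400}{453} = \frac{5}{3921} + \frac{4400}{453} = \frac{1917185}{197357}$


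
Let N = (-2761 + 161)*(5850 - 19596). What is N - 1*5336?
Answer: 35734264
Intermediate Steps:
N = 35739600 (N = -2600*(-13746) = 35739600)
N - 1*5336 = 35739600 - 1*5336 = 35739600 - 5336 = 35734264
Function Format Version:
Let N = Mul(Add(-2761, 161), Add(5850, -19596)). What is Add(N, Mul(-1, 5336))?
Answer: 35734264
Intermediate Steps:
N = 35739600 (N = Mul(-2600, -13746) = 35739600)
Add(N, Mul(-1, 5336)) = Add(35739600, Mul(-1, 5336)) = Add(35739600, -5336) = 35734264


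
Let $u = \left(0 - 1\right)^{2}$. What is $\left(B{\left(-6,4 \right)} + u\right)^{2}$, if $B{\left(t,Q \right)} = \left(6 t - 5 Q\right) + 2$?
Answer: $2809$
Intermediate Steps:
$B{\left(t,Q \right)} = 2 - 5 Q + 6 t$ ($B{\left(t,Q \right)} = \left(- 5 Q + 6 t\right) + 2 = 2 - 5 Q + 6 t$)
$u = 1$ ($u = \left(-1\right)^{2} = 1$)
$\left(B{\left(-6,4 \right)} + u\right)^{2} = \left(\left(2 - 20 + 6 \left(-6\right)\right) + 1\right)^{2} = \left(\left(2 - 20 - 36\right) + 1\right)^{2} = \left(-54 + 1\right)^{2} = \left(-53\right)^{2} = 2809$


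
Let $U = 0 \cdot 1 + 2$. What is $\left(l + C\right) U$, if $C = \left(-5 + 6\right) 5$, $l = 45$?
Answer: $100$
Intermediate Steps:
$U = 2$ ($U = 0 + 2 = 2$)
$C = 5$ ($C = 1 \cdot 5 = 5$)
$\left(l + C\right) U = \left(45 + 5\right) 2 = 50 \cdot 2 = 100$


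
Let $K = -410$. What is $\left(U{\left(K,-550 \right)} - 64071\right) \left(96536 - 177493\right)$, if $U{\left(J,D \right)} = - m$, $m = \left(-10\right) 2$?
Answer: $5185376807$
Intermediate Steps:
$m = -20$
$U{\left(J,D \right)} = 20$ ($U{\left(J,D \right)} = \left(-1\right) \left(-20\right) = 20$)
$\left(U{\left(K,-550 \right)} - 64071\right) \left(96536 - 177493\right) = \left(20 - 64071\right) \left(96536 - 177493\right) = \left(-64051\right) \left(-80957\right) = 5185376807$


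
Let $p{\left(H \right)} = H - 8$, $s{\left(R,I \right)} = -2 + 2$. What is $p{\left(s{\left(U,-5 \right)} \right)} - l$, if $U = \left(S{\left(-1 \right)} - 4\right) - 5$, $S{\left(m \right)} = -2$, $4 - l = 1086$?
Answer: $1074$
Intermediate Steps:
$l = -1082$ ($l = 4 - 1086 = -1082$)
$U = -11$ ($U = \left(-2 - 4\right) - 5 = -6 - 5 = -11$)
$s{\left(R,I \right)} = 0$
$p{\left(H \right)} = -8 + H$
$p{\left(s{\left(U,-5 \right)} \right)} - l = \left(-8 + 0\right) - -1082 = -8 + 1082 = 1074$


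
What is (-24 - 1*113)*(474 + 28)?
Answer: -68774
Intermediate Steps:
(-24 - 1*113)*(474 + 28) = (-24 - 113)*502 = -137*502 = -68774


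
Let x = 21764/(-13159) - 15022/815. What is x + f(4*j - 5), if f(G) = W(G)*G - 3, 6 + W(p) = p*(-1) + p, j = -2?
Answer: 588931717/10724585 ≈ 54.914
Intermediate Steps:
W(p) = -6 (W(p) = -6 + (p*(-1) + p) = -6 + (-p + p) = -6 + 0 = -6)
f(G) = -3 - 6*G (f(G) = -6*G - 3 = -3 - 6*G)
x = -215412158/10724585 (x = 21764*(-1/13159) - 15022*1/815 = -21764/13159 - 15022/815 = -215412158/10724585 ≈ -20.086)
x + f(4*j - 5) = -215412158/10724585 + (-3 - 6*(4*(-2) - 5)) = -215412158/10724585 + (-3 - 6*(-8 - 5)) = -215412158/10724585 + (-3 - 6*(-13)) = -215412158/10724585 + (-3 + 78) = -215412158/10724585 + 75 = 588931717/10724585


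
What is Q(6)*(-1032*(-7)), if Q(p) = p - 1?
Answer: 36120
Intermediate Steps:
Q(p) = -1 + p
Q(6)*(-1032*(-7)) = (-1 + 6)*(-1032*(-7)) = 5*7224 = 36120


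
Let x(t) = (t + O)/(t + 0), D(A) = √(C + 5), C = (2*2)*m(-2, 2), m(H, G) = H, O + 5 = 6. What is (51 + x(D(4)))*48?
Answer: 2496 - 16*I*√3 ≈ 2496.0 - 27.713*I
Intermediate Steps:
O = 1 (O = -5 + 6 = 1)
C = -8 (C = (2*2)*(-2) = 4*(-2) = -8)
D(A) = I*√3 (D(A) = √(-8 + 5) = √(-3) = I*√3)
x(t) = (1 + t)/t (x(t) = (t + 1)/(t + 0) = (1 + t)/t)
(51 + x(D(4)))*48 = (51 + (1 + I*√3)/((I*√3)))*48 = (51 + (-I*√3/3)*(1 + I*√3))*48 = (51 - I*√3*(1 + I*√3)/3)*48 = 2448 - 16*I*√3*(1 + I*√3)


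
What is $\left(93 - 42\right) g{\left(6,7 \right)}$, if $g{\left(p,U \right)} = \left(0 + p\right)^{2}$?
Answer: $1836$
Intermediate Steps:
$g{\left(p,U \right)} = p^{2}$
$\left(93 - 42\right) g{\left(6,7 \right)} = \left(93 - 42\right) 6^{2} = 51 \cdot 36 = 1836$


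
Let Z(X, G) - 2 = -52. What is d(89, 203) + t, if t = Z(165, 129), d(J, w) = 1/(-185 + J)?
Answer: -4801/96 ≈ -50.010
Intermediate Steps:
Z(X, G) = -50 (Z(X, G) = 2 - 52 = -50)
t = -50
d(89, 203) + t = 1/(-185 + 89) - 50 = 1/(-96) - 50 = -1/96 - 50 = -4801/96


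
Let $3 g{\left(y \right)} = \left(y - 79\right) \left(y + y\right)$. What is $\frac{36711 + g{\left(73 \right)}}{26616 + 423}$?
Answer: $\frac{36419}{27039} \approx 1.3469$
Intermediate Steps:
$g{\left(y \right)} = \frac{2 y \left(-79 + y\right)}{3}$ ($g{\left(y \right)} = \frac{\left(y - 79\right) \left(y + y\right)}{3} = \frac{\left(-79 + y\right) 2 y}{3} = \frac{2 y \left(-79 + y\right)}{3}$)
$\frac{36711 + g{\left(73 \right)}}{26616 + 423} = \frac{36711 + \frac{2}{3} \cdot 73 \left(-79 + 73\right)}{26616 + 423} = \frac{36711 + \frac{2}{3} \cdot 73 \left(-6\right)}{27039} = \left(36711 - 292\right) \frac{1}{27039} = 36419 \cdot \frac{1}{27039} = \frac{36419}{27039}$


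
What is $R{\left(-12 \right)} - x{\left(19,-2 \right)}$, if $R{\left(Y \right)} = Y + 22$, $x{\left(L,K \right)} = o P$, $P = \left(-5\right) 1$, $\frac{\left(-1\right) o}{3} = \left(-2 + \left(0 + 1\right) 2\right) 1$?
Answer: $10$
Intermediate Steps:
$o = 0$ ($o = - 3 \left(-2 + \left(0 + 1\right) 2\right) 1 = - 3 \left(-2 + 1 \cdot 2\right) 1 = - 3 \left(-2 + 2\right) 1 = - 3 \cdot 0 \cdot 1 = \left(-3\right) 0 = 0$)
$P = -5$
$x{\left(L,K \right)} = 0$ ($x{\left(L,K \right)} = 0 \left(-5\right) = 0$)
$R{\left(Y \right)} = 22 + Y$
$R{\left(-12 \right)} - x{\left(19,-2 \right)} = \left(22 - 12\right) - 0 = 10 + 0 = 10$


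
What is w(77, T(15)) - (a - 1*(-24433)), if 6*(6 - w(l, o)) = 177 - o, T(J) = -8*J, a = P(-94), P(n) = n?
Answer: -48765/2 ≈ -24383.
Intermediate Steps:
a = -94
w(l, o) = -47/2 + o/6 (w(l, o) = 6 - (177 - o)/6 = 6 + (-59/2 + o/6) = -47/2 + o/6)
w(77, T(15)) - (a - 1*(-24433)) = (-47/2 + (-8*15)/6) - (-94 - 1*(-24433)) = (-47/2 + (1/6)*(-120)) - (-94 + 24433) = (-47/2 - 20) - 1*24339 = -87/2 - 24339 = -48765/2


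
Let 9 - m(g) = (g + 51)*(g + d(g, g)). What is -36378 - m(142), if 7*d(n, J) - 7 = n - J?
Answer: -8788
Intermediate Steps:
d(n, J) = 1 - J/7 + n/7 (d(n, J) = 1 + (n - J)/7 = 1 + (-J/7 + n/7) = 1 - J/7 + n/7)
m(g) = 9 - (1 + g)*(51 + g) (m(g) = 9 - (g + 51)*(g + (1 - g/7 + g/7)) = 9 - (51 + g)*(g + 1) = 9 - (51 + g)*(1 + g) = 9 - (1 + g)*(51 + g))
-36378 - m(142) = -36378 - (-42 - 1*142**2 - 52*142) = -36378 - (-42 - 1*20164 - 7384) = -36378 - (-42 - 20164 - 7384) = -36378 - 1*(-27590) = -36378 + 27590 = -8788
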